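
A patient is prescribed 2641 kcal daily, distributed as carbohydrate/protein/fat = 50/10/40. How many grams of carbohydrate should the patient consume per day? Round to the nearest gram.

330 g/day

Carbohydrate energy = 50% × 2641 = 1320.5 kcal.
At 4 kcal/g: 1320.5 ÷ 4 = 330.125 g.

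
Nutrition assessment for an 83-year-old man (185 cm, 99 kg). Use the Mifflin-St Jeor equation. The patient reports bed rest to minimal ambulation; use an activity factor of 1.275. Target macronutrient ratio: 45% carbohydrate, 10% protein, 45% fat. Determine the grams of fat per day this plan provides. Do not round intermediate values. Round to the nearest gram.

111 g/day

Mifflin-St Jeor (male): BMR = 10(99) + 6.25(185) − 5(83) + 5 = 990 + 1156.25 − 415 + 5 = 1736.25 kcal/day.
TEE = 1736.25 × 1.275 = 2213.7188 kcal/day.
Fat energy = 45% × 2213.7188 = 996.1734 kcal.
Fat = 996.1734 ÷ 9 kcal/g = 110.6859 g.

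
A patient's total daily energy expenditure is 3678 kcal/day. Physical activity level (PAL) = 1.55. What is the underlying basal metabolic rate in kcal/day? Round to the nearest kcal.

2373 kcal/day

BMR = TEE ÷ activity factor = 3678 ÷ 1.55 = 2372.9032 kcal/day.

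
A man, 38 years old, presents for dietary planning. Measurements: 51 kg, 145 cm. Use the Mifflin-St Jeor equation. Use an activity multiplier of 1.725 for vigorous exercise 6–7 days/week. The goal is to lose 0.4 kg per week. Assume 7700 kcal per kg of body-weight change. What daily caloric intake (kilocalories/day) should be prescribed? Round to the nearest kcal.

1684 kilocalories/day

Mifflin-St Jeor (male): BMR = 10(51) + 6.25(145) − 5(38) + 5 = 510 + 906.25 − 190 + 5 = 1231.25 kcal/day.
TEE = 1231.25 × 1.725 = 2123.9063 kcal/day.
Required daily deficit = 0.4 × 7700 ÷ 7 = 440 kcal/day.
Target intake = 2123.9063 − 440 = 1683.9063 kcal/day.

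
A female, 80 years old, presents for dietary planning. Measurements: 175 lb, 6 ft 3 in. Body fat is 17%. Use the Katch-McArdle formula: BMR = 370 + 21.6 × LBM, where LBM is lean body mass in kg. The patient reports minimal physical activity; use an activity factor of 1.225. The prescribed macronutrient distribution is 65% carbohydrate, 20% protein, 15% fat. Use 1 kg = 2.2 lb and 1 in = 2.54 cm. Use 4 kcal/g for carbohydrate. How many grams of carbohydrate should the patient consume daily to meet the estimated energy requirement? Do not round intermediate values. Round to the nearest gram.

Convert to metric: weight = 175 ÷ 2.2 = 79.5455 kg; height = (6×12 + 3) × 2.54 = 75 × 2.54 = 190.5 cm.
LBM = 79.5455 × (1 − 0.17) = 66.0227 kg. Katch-McArdle: BMR = 370 + 21.6 × 66.0227 = 1796.0909 kcal/day.
TEE = 1796.0909 × 1.225 = 2200.2114 kcal/day.
Carbohydrate energy = 65% × 2200.2114 = 1430.1374 kcal.
Carbohydrate = 1430.1374 ÷ 4 kcal/g = 357.5343 g.

358 g/day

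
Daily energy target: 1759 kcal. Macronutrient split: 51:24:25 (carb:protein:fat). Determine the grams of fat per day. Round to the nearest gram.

49 g/day

Fat energy = 25% × 1759 = 439.75 kcal.
At 9 kcal/g: 439.75 ÷ 9 = 48.8611 g.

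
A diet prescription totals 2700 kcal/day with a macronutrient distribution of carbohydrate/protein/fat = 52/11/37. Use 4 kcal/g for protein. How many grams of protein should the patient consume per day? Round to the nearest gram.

Protein energy = 11% × 2700 = 297 kcal.
At 4 kcal/g: 297 ÷ 4 = 74.25 g.

74 g/day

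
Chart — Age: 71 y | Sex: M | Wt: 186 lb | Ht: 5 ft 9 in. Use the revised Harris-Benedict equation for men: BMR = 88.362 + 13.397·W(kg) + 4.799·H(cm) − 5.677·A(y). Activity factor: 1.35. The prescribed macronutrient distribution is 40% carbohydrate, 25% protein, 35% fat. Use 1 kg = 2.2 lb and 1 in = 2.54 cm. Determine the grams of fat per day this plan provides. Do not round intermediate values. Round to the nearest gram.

Convert to metric: weight = 186 ÷ 2.2 = 84.5455 kg; height = (5×12 + 9) × 2.54 = 69 × 2.54 = 175.26 cm.
Harris-Benedict: BMR = 88.362 + 13.397(84.5455) + 4.799(175.26) − 5.677(71) = 1659.0232 kcal/day.
TEE = 1659.0232 × 1.35 = 2239.6813 kcal/day.
Fat energy = 35% × 2239.6813 = 783.8885 kcal.
Fat = 783.8885 ÷ 9 kcal/g = 87.0987 g.

87 g/day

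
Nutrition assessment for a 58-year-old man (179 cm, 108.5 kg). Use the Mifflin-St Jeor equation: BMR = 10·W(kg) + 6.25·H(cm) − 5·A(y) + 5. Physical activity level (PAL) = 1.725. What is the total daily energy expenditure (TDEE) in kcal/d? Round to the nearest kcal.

3310 kcal/d

Mifflin-St Jeor (male): BMR = 10(108.5) + 6.25(179) − 5(58) + 5 = 1085 + 1118.75 − 290 + 5 = 1918.75 kcal/day.
TEE = BMR × activity factor = 1918.75 × 1.725 = 3309.8438 kcal/day.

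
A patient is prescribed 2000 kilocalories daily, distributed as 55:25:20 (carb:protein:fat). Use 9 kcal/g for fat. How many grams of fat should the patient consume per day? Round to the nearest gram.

Fat energy = 20% × 2000 = 400 kcal.
At 9 kcal/g: 400 ÷ 9 = 44.4444 g.

44 g/day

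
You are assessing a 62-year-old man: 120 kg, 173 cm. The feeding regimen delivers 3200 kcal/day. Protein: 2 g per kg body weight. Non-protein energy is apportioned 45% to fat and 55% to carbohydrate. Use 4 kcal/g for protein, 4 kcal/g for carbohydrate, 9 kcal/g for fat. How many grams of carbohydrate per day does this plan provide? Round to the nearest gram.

Protein = 2 × 120 = 240 g → 240 × 4 = 960 kcal.
Non-protein calories = 3200 − 960 = 2240 kcal.
Fat: 45% × 2240 = 1008 kcal; carbohydrate: 1232 kcal.
Carbohydrate: 1232 kcal ÷ 4 kcal/g = 308 g.

308 g/day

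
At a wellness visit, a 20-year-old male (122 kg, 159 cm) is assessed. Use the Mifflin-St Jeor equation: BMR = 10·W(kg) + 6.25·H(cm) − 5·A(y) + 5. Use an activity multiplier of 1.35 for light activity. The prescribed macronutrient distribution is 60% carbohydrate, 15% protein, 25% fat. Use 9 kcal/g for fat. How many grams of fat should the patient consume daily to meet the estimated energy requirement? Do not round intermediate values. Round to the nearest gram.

Mifflin-St Jeor (male): BMR = 10(122) + 6.25(159) − 5(20) + 5 = 1220 + 993.75 − 100 + 5 = 2118.75 kcal/day.
TEE = 2118.75 × 1.35 = 2860.3125 kcal/day.
Fat energy = 25% × 2860.3125 = 715.0781 kcal.
Fat = 715.0781 ÷ 9 kcal/g = 79.4531 g.

79 g/day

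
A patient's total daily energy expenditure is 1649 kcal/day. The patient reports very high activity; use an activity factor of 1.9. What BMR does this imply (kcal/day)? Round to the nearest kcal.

BMR = TEE ÷ activity factor = 1649 ÷ 1.9 = 867.8947 kcal/day.

868 kcal/day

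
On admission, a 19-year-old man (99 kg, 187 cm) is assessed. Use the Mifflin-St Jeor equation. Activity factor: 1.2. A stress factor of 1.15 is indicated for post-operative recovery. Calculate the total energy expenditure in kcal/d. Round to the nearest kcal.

2855 kcal/d

Mifflin-St Jeor (male): BMR = 10(99) + 6.25(187) − 5(19) + 5 = 990 + 1168.75 − 95 + 5 = 2068.75 kcal/day.
TEE = BMR × activity factor = 2068.75 × 1.2 = 2482.5 kcal/day.
Apply stress factor: 2482.5 × 1.15 = 2854.875 kcal/day.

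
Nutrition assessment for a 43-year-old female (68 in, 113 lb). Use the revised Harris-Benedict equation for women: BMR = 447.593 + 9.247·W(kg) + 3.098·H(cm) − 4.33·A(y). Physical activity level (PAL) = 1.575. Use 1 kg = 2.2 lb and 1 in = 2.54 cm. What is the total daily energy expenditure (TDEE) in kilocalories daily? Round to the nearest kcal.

2003 kilocalories daily

Convert to metric: weight = 113 ÷ 2.2 = 51.3636 kg; height = 68 × 2.54 = 172.72 cm.
Harris-Benedict: BMR = 447.593 + 9.247(51.3636) + 3.098(172.72) − 4.33(43) = 1271.4491 kcal/day.
TEE = BMR × activity factor = 1271.4491 × 1.575 = 2002.5323 kcal/day.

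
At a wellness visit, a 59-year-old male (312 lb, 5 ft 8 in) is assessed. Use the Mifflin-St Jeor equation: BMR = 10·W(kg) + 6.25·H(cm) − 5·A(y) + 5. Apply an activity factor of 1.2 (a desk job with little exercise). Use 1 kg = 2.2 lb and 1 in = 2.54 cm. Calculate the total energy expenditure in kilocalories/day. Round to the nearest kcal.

Convert to metric: weight = 312 ÷ 2.2 = 141.8182 kg; height = (5×12 + 8) × 2.54 = 68 × 2.54 = 172.72 cm.
Mifflin-St Jeor (male): BMR = 10(141.8182) + 6.25(172.72) − 5(59) + 5 = 1418.1818 + 1079.5 − 295 + 5 = 2207.6818 kcal/day.
TEE = BMR × activity factor = 2207.6818 × 1.2 = 2649.2182 kcal/day.

2649 kilocalories/day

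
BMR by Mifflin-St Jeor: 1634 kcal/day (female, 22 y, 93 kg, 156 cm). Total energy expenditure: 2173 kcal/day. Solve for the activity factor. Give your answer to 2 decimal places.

1.33

Activity factor = TEE ÷ BMR = 2173 ÷ 1634 = 1.33.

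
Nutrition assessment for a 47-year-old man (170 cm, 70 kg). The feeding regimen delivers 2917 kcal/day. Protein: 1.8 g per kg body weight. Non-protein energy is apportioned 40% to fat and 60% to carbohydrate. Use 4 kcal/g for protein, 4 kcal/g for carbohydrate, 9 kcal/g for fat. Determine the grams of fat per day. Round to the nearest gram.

Protein = 1.8 × 70 = 126 g → 126 × 4 = 504 kcal.
Non-protein calories = 2917 − 504 = 2413 kcal.
Fat: 40% × 2413 = 965.2 kcal; carbohydrate: 1447.8 kcal.
Fat: 965.2 kcal ÷ 9 kcal/g = 107.2444 g.

107 g/day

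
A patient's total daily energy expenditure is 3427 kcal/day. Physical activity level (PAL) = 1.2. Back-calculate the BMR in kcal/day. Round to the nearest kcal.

2856 kcal/day

BMR = TEE ÷ activity factor = 3427 ÷ 1.2 = 2855.8333 kcal/day.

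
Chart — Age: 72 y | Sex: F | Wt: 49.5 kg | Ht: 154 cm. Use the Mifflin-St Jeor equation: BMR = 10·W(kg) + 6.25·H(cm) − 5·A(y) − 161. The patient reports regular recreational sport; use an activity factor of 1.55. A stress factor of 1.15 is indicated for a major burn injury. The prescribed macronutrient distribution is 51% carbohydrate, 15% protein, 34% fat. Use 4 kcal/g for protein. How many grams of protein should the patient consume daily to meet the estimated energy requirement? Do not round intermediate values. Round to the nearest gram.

63 g/day

Mifflin-St Jeor (female): BMR = 10(49.5) + 6.25(154) − 5(72) − 161 = 495 + 962.5 − 360 − 161 = 936.5 kcal/day.
TEE = 936.5 × 1.55 = 1451.575 kcal/day.
With stress factor 1.15: 1451.575 × 1.15 = 1669.3113 kcal/day.
Protein energy = 15% × 1669.3113 = 250.3967 kcal.
Protein = 250.3967 ÷ 4 kcal/g = 62.5992 g.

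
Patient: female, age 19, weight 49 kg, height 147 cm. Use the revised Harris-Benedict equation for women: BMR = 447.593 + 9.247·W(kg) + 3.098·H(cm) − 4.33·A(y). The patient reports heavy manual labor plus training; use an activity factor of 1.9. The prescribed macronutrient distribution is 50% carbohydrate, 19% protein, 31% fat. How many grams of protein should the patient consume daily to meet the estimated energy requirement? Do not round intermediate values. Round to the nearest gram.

115 g/day

Harris-Benedict: BMR = 447.593 + 9.247(49) + 3.098(147) − 4.33(19) = 1273.832 kcal/day.
TEE = 1273.832 × 1.9 = 2420.2808 kcal/day.
Protein energy = 19% × 2420.2808 = 459.8534 kcal.
Protein = 459.8534 ÷ 4 kcal/g = 114.9633 g.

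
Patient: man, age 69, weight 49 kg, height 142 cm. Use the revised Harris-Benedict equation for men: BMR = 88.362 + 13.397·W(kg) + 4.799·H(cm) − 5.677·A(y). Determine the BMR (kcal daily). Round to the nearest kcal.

1035 kcal daily

Harris-Benedict: BMR = 88.362 + 13.397(49) + 4.799(142) − 5.677(69) = 1034.56 kcal/day.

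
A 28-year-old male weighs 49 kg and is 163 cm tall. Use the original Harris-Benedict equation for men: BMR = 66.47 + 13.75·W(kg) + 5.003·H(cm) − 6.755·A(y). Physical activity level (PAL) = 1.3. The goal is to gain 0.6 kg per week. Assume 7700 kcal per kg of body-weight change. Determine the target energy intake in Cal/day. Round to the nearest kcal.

Harris-Benedict: BMR = 66.47 + 13.75(49) + 5.003(163) − 6.755(28) = 1366.569 kcal/day.
TEE = 1366.569 × 1.3 = 1776.5397 kcal/day.
Required daily surplus = 0.6 × 7700 ÷ 7 = 660 kcal/day.
Target intake = 1776.5397 + 660 = 2436.5397 kcal/day.

2437 Cal/day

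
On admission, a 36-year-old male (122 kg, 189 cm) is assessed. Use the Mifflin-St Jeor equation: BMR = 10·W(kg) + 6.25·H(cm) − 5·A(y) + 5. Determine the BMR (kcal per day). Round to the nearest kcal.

2226 kcal per day

Mifflin-St Jeor (male): BMR = 10(122) + 6.25(189) − 5(36) + 5 = 1220 + 1181.25 − 180 + 5 = 2226.25 kcal/day.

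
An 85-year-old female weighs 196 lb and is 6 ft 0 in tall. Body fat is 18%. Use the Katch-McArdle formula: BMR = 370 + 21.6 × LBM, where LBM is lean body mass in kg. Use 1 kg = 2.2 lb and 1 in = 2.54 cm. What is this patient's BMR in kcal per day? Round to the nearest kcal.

1948 kcal per day

Convert to metric: weight = 196 ÷ 2.2 = 89.0909 kg; height = (6×12 + 0) × 2.54 = 72 × 2.54 = 182.88 cm.
LBM = 89.0909 × (1 − 0.18) = 73.0545 kg. Katch-McArdle: BMR = 370 + 21.6 × 73.0545 = 1947.9782 kcal/day.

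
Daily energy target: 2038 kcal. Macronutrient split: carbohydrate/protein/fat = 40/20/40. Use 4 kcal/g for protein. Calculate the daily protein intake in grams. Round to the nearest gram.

Protein energy = 20% × 2038 = 407.6 kcal.
At 4 kcal/g: 407.6 ÷ 4 = 101.9 g.

102 g/day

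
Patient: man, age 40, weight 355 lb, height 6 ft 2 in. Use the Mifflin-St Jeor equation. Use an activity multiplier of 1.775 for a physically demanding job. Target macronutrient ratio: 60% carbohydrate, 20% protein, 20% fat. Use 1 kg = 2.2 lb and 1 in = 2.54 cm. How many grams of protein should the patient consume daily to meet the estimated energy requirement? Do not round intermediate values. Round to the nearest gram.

230 g/day

Convert to metric: weight = 355 ÷ 2.2 = 161.3636 kg; height = (6×12 + 2) × 2.54 = 74 × 2.54 = 187.96 cm.
Mifflin-St Jeor (male): BMR = 10(161.3636) + 6.25(187.96) − 5(40) + 5 = 1613.6364 + 1174.75 − 200 + 5 = 2593.3864 kcal/day.
TEE = 2593.3864 × 1.775 = 4603.2608 kcal/day.
Protein energy = 20% × 4603.2608 = 920.6522 kcal.
Protein = 920.6522 ÷ 4 kcal/g = 230.163 g.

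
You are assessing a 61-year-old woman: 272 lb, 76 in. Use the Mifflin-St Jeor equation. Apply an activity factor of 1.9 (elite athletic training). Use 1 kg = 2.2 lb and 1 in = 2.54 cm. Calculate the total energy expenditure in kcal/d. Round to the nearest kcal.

Convert to metric: weight = 272 ÷ 2.2 = 123.6364 kg; height = 76 × 2.54 = 193.04 cm.
Mifflin-St Jeor (female): BMR = 10(123.6364) + 6.25(193.04) − 5(61) − 161 = 1236.3636 + 1206.5 − 305 − 161 = 1976.8636 kcal/day.
TEE = BMR × activity factor = 1976.8636 × 1.9 = 3756.0409 kcal/day.

3756 kcal/d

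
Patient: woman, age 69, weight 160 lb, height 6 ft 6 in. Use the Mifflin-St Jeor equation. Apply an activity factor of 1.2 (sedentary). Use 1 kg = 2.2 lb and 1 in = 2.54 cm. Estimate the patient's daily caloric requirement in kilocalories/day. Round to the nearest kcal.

Convert to metric: weight = 160 ÷ 2.2 = 72.7273 kg; height = (6×12 + 6) × 2.54 = 78 × 2.54 = 198.12 cm.
Mifflin-St Jeor (female): BMR = 10(72.7273) + 6.25(198.12) − 5(69) − 161 = 727.2727 + 1238.25 − 345 − 161 = 1459.5227 kcal/day.
TEE = BMR × activity factor = 1459.5227 × 1.2 = 1751.4273 kcal/day.

1751 kilocalories/day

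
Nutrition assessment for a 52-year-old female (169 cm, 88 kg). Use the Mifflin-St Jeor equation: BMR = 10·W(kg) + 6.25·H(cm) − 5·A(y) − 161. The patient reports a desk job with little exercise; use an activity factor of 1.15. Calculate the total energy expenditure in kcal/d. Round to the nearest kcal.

1743 kcal/d

Mifflin-St Jeor (female): BMR = 10(88) + 6.25(169) − 5(52) − 161 = 880 + 1056.25 − 260 − 161 = 1515.25 kcal/day.
TEE = BMR × activity factor = 1515.25 × 1.15 = 1742.5375 kcal/day.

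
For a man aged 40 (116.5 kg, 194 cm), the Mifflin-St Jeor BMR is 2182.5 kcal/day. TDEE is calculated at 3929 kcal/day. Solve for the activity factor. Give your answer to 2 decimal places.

Activity factor = TEE ÷ BMR = 3929 ÷ 2182.5 = 1.8.

1.80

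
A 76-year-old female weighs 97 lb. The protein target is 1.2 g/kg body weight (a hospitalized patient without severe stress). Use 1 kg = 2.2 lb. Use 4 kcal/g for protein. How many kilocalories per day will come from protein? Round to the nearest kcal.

212 kcal/day

Weight in kg = 97 ÷ 2.2 = 44.0909 kg.
Protein = 1.2 g/kg × 44.0909 kg = 52.9091 g/day.
Protein energy = 52.9091 g × 4 kcal/g = 211.6364 kcal/day.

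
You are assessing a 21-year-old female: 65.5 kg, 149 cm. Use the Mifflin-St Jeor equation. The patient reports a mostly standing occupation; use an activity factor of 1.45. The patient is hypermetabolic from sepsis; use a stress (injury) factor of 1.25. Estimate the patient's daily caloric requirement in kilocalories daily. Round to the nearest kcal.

2393 kilocalories daily

Mifflin-St Jeor (female): BMR = 10(65.5) + 6.25(149) − 5(21) − 161 = 655 + 931.25 − 105 − 161 = 1320.25 kcal/day.
TEE = BMR × activity factor = 1320.25 × 1.45 = 1914.3625 kcal/day.
Apply stress factor: 1914.3625 × 1.25 = 2392.9531 kcal/day.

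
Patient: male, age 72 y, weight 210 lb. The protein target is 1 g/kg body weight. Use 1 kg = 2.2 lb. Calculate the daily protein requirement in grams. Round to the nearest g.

95 g/day

Weight in kg = 210 ÷ 2.2 = 95.4545 kg.
Protein = 1 g/kg × 95.4545 kg = 95.4545 g/day.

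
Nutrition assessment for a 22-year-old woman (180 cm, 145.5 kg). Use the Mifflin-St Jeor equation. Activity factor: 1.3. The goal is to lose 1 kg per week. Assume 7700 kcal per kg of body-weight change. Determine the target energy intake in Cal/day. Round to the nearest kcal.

Mifflin-St Jeor (female): BMR = 10(145.5) + 6.25(180) − 5(22) − 161 = 1455 + 1125 − 110 − 161 = 2309 kcal/day.
TEE = 2309 × 1.3 = 3001.7 kcal/day.
Required daily deficit = 1 × 7700 ÷ 7 = 1100 kcal/day.
Target intake = 3001.7 − 1100 = 1901.7 kcal/day.

1902 Cal/day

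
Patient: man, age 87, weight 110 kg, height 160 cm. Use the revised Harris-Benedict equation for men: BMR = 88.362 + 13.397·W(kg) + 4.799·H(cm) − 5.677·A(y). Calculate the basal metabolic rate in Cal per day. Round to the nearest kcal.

1836 Cal per day

Harris-Benedict: BMR = 88.362 + 13.397(110) + 4.799(160) − 5.677(87) = 1835.973 kcal/day.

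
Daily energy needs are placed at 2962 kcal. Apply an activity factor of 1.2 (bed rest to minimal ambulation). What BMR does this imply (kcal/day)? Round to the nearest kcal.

2468 kcal/day

BMR = TEE ÷ activity factor = 2962 ÷ 1.2 = 2468.3333 kcal/day.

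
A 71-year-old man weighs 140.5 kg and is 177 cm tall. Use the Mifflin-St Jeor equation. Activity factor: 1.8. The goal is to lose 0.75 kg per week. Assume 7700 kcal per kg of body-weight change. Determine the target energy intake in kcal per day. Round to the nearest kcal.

3065 kcal per day

Mifflin-St Jeor (male): BMR = 10(140.5) + 6.25(177) − 5(71) + 5 = 1405 + 1106.25 − 355 + 5 = 2161.25 kcal/day.
TEE = 2161.25 × 1.8 = 3890.25 kcal/day.
Required daily deficit = 0.75 × 7700 ÷ 7 = 825 kcal/day.
Target intake = 3890.25 − 825 = 3065.25 kcal/day.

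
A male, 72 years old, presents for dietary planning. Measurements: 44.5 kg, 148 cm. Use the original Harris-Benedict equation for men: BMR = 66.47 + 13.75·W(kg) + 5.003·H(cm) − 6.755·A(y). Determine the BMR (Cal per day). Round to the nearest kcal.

Harris-Benedict: BMR = 66.47 + 13.75(44.5) + 5.003(148) − 6.755(72) = 932.429 kcal/day.

932 Cal per day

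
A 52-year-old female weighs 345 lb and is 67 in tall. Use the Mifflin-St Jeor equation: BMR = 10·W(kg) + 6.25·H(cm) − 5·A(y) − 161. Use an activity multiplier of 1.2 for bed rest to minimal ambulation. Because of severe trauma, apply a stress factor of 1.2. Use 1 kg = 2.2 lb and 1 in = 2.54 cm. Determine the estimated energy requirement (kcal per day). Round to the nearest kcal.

3184 kcal per day

Convert to metric: weight = 345 ÷ 2.2 = 156.8182 kg; height = 67 × 2.54 = 170.18 cm.
Mifflin-St Jeor (female): BMR = 10(156.8182) + 6.25(170.18) − 5(52) − 161 = 1568.1818 + 1063.625 − 260 − 161 = 2210.8068 kcal/day.
TEE = BMR × activity factor = 2210.8068 × 1.2 = 2652.9682 kcal/day.
Apply stress factor: 2652.9682 × 1.2 = 3183.5618 kcal/day.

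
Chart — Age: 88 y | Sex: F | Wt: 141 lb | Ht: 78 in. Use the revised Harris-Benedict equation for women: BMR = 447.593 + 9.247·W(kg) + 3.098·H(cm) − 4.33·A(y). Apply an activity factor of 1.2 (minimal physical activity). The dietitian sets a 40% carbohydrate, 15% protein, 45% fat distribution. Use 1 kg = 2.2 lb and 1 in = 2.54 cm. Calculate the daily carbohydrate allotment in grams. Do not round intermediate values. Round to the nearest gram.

153 g/day

Convert to metric: weight = 141 ÷ 2.2 = 64.0909 kg; height = 78 × 2.54 = 198.12 cm.
Harris-Benedict: BMR = 447.593 + 9.247(64.0909) + 3.098(198.12) − 4.33(88) = 1272.9774 kcal/day.
TEE = 1272.9774 × 1.2 = 1527.5729 kcal/day.
Carbohydrate energy = 40% × 1527.5729 = 611.0292 kcal.
Carbohydrate = 611.0292 ÷ 4 kcal/g = 152.7573 g.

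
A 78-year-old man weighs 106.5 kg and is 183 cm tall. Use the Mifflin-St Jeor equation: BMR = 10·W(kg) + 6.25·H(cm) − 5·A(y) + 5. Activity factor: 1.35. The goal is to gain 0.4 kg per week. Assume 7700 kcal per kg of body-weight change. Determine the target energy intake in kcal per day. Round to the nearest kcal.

Mifflin-St Jeor (male): BMR = 10(106.5) + 6.25(183) − 5(78) + 5 = 1065 + 1143.75 − 390 + 5 = 1823.75 kcal/day.
TEE = 1823.75 × 1.35 = 2462.0625 kcal/day.
Required daily surplus = 0.4 × 7700 ÷ 7 = 440 kcal/day.
Target intake = 2462.0625 + 440 = 2902.0625 kcal/day.

2902 kcal per day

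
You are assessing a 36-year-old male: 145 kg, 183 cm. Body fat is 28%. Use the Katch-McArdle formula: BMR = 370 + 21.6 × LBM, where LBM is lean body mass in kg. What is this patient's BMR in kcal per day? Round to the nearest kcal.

LBM = 145 × (1 − 0.28) = 104.4 kg. Katch-McArdle: BMR = 370 + 21.6 × 104.4 = 2625.04 kcal/day.

2625 kcal per day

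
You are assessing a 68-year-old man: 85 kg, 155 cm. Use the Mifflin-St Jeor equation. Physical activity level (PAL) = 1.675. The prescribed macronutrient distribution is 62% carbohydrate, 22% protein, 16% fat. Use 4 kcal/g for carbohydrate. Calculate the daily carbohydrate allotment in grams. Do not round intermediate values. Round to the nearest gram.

385 g/day

Mifflin-St Jeor (male): BMR = 10(85) + 6.25(155) − 5(68) + 5 = 850 + 968.75 − 340 + 5 = 1483.75 kcal/day.
TEE = 1483.75 × 1.675 = 2485.2813 kcal/day.
Carbohydrate energy = 62% × 2485.2813 = 1540.8744 kcal.
Carbohydrate = 1540.8744 ÷ 4 kcal/g = 385.2186 g.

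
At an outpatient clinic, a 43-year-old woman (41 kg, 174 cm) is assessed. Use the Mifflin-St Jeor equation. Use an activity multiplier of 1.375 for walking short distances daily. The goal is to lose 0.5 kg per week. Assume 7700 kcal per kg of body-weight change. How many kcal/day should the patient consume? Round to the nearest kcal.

992 kcal/day

Mifflin-St Jeor (female): BMR = 10(41) + 6.25(174) − 5(43) − 161 = 410 + 1087.5 − 215 − 161 = 1121.5 kcal/day.
TEE = 1121.5 × 1.375 = 1542.0625 kcal/day.
Required daily deficit = 0.5 × 7700 ÷ 7 = 550 kcal/day.
Target intake = 1542.0625 − 550 = 992.0625 kcal/day.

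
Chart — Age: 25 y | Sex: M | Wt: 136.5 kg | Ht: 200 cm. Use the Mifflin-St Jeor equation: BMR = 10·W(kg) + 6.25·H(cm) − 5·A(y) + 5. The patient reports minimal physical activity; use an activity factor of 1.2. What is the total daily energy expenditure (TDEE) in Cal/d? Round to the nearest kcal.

Mifflin-St Jeor (male): BMR = 10(136.5) + 6.25(200) − 5(25) + 5 = 1365 + 1250 − 125 + 5 = 2495 kcal/day.
TEE = BMR × activity factor = 2495 × 1.2 = 2994 kcal/day.

2994 Cal/d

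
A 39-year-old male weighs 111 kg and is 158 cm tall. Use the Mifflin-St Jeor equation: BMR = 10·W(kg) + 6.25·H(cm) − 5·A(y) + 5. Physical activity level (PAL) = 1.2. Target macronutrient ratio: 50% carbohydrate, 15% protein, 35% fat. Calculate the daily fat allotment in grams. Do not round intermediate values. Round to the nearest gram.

Mifflin-St Jeor (male): BMR = 10(111) + 6.25(158) − 5(39) + 5 = 1110 + 987.5 − 195 + 5 = 1907.5 kcal/day.
TEE = 1907.5 × 1.2 = 2289 kcal/day.
Fat energy = 35% × 2289 = 801.15 kcal.
Fat = 801.15 ÷ 9 kcal/g = 89.0167 g.

89 g/day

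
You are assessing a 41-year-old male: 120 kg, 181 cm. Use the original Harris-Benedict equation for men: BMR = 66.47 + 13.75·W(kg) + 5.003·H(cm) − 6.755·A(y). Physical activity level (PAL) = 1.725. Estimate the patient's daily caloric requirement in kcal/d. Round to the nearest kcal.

Harris-Benedict: BMR = 66.47 + 13.75(120) + 5.003(181) − 6.755(41) = 2345.058 kcal/day.
TEE = BMR × activity factor = 2345.058 × 1.725 = 4045.2251 kcal/day.

4045 kcal/d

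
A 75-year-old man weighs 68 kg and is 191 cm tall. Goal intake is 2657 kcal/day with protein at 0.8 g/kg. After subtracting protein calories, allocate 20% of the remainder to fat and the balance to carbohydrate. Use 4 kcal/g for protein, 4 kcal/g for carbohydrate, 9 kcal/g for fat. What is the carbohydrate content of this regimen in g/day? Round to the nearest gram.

Protein = 0.8 × 68 = 54.4 g → 54.4 × 4 = 217.6 kcal.
Non-protein calories = 2657 − 217.6 = 2439.4 kcal.
Fat: 20% × 2439.4 = 487.88 kcal; carbohydrate: 1951.52 kcal.
Carbohydrate: 1951.52 kcal ÷ 4 kcal/g = 487.88 g.

488 g/day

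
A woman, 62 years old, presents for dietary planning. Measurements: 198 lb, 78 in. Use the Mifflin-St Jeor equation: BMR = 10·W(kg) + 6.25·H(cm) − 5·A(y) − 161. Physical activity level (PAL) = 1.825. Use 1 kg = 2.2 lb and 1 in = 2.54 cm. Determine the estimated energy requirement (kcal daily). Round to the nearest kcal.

Convert to metric: weight = 198 ÷ 2.2 = 90 kg; height = 78 × 2.54 = 198.12 cm.
Mifflin-St Jeor (female): BMR = 10(90) + 6.25(198.12) − 5(62) − 161 = 900 + 1238.25 − 310 − 161 = 1667.25 kcal/day.
TEE = BMR × activity factor = 1667.25 × 1.825 = 3042.7313 kcal/day.

3043 kcal daily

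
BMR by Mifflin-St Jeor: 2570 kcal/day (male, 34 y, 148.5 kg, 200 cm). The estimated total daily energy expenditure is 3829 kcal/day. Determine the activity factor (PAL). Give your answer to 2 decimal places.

Activity factor = TEE ÷ BMR = 3829 ÷ 2570 = 1.49.

1.49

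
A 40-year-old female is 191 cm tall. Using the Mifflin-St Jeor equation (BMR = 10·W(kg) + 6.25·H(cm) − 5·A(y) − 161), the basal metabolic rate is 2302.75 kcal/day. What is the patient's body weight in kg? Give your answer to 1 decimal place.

147.0 kg

2302.75 = 10·W + 6.25(191) − 5(40) − 161
10·W = 2302.75 − 832.75 = 1470, so W = 147 kg.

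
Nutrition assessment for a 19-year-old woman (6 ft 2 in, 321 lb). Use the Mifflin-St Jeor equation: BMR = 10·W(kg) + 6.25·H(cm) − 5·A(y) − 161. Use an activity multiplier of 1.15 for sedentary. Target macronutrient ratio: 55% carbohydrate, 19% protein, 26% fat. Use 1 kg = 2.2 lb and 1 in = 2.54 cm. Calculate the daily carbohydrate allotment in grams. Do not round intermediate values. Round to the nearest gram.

376 g/day

Convert to metric: weight = 321 ÷ 2.2 = 145.9091 kg; height = (6×12 + 2) × 2.54 = 74 × 2.54 = 187.96 cm.
Mifflin-St Jeor (female): BMR = 10(145.9091) + 6.25(187.96) − 5(19) − 161 = 1459.0909 + 1174.75 − 95 − 161 = 2377.8409 kcal/day.
TEE = 2377.8409 × 1.15 = 2734.517 kcal/day.
Carbohydrate energy = 55% × 2734.517 = 1503.9844 kcal.
Carbohydrate = 1503.9844 ÷ 4 kcal/g = 375.9961 g.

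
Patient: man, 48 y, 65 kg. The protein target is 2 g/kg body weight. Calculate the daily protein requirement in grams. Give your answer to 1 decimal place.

Protein = 2 g/kg × 65 kg = 130 g/day.

130.0 g/day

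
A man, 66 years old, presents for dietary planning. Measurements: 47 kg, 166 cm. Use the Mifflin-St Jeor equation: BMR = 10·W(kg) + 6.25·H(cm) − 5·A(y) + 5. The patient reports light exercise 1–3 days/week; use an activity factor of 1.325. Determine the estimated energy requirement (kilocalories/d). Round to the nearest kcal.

1567 kilocalories/d

Mifflin-St Jeor (male): BMR = 10(47) + 6.25(166) − 5(66) + 5 = 470 + 1037.5 − 330 + 5 = 1182.5 kcal/day.
TEE = BMR × activity factor = 1182.5 × 1.325 = 1566.8125 kcal/day.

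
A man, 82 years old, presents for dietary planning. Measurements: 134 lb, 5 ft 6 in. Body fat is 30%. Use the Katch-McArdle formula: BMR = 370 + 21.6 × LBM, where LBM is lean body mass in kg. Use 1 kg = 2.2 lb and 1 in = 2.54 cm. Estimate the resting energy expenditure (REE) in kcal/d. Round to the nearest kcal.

Convert to metric: weight = 134 ÷ 2.2 = 60.9091 kg; height = (5×12 + 6) × 2.54 = 66 × 2.54 = 167.64 cm.
LBM = 60.9091 × (1 − 0.3) = 42.6364 kg. Katch-McArdle: BMR = 370 + 21.6 × 42.6364 = 1290.9455 kcal/day.

1291 kcal/d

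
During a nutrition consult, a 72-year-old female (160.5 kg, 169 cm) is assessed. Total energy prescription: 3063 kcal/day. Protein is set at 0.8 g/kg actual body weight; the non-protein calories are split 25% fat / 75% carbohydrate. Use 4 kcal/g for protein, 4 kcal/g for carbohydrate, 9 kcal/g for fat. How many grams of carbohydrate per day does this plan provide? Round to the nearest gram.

Protein = 0.8 × 160.5 = 128.4 g → 128.4 × 4 = 513.6 kcal.
Non-protein calories = 3063 − 513.6 = 2549.4 kcal.
Fat: 25% × 2549.4 = 637.35 kcal; carbohydrate: 1912.05 kcal.
Carbohydrate: 1912.05 kcal ÷ 4 kcal/g = 478.0125 g.

478 g/day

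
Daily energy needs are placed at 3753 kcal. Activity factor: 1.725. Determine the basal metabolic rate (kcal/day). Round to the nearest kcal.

2176 kcal/day

BMR = TEE ÷ activity factor = 3753 ÷ 1.725 = 2175.6522 kcal/day.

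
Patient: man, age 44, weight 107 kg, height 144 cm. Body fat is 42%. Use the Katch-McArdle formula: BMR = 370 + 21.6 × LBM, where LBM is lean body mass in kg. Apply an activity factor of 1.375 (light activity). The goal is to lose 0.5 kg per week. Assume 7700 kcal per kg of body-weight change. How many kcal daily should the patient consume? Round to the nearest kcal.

1802 kcal daily

LBM = 107 × (1 − 0.42) = 62.06 kg. Katch-McArdle: BMR = 370 + 21.6 × 62.06 = 1710.496 kcal/day.
TEE = 1710.496 × 1.375 = 2351.932 kcal/day.
Required daily deficit = 0.5 × 7700 ÷ 7 = 550 kcal/day.
Target intake = 2351.932 − 550 = 1801.932 kcal/day.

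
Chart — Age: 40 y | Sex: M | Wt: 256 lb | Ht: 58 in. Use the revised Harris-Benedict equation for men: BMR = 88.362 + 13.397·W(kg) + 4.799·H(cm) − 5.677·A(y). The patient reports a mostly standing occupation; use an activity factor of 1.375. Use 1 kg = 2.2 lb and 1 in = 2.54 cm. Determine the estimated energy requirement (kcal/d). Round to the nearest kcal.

Convert to metric: weight = 256 ÷ 2.2 = 116.3636 kg; height = 58 × 2.54 = 147.32 cm.
Harris-Benedict: BMR = 88.362 + 13.397(116.3636) + 4.799(147.32) − 5.677(40) = 2127.1943 kcal/day.
TEE = BMR × activity factor = 2127.1943 × 1.375 = 2924.8922 kcal/day.

2925 kcal/d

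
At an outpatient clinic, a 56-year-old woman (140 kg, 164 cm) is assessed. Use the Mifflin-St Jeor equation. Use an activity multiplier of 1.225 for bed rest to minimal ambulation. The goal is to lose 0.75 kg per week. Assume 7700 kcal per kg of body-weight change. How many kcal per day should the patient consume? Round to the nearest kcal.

1605 kcal per day

Mifflin-St Jeor (female): BMR = 10(140) + 6.25(164) − 5(56) − 161 = 1400 + 1025 − 280 − 161 = 1984 kcal/day.
TEE = 1984 × 1.225 = 2430.4 kcal/day.
Required daily deficit = 0.75 × 7700 ÷ 7 = 825 kcal/day.
Target intake = 2430.4 − 825 = 1605.4 kcal/day.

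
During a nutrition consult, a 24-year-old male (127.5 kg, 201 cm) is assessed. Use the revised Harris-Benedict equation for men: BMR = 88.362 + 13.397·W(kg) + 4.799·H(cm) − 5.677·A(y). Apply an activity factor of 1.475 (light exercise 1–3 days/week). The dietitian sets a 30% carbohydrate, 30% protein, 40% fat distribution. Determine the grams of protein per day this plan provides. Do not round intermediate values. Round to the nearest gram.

290 g/day

Harris-Benedict: BMR = 88.362 + 13.397(127.5) + 4.799(201) − 5.677(24) = 2624.8305 kcal/day.
TEE = 2624.8305 × 1.475 = 3871.625 kcal/day.
Protein energy = 30% × 3871.625 = 1161.4875 kcal.
Protein = 1161.4875 ÷ 4 kcal/g = 290.3719 g.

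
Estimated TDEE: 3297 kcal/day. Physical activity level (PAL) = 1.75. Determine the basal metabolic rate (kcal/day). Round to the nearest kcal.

1884 kcal/day

BMR = TEE ÷ activity factor = 3297 ÷ 1.75 = 1884 kcal/day.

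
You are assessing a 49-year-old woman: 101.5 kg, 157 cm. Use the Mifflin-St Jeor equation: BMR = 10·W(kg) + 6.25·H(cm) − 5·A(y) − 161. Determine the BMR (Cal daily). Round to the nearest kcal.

1590 Cal daily

Mifflin-St Jeor (female): BMR = 10(101.5) + 6.25(157) − 5(49) − 161 = 1015 + 981.25 − 245 − 161 = 1590.25 kcal/day.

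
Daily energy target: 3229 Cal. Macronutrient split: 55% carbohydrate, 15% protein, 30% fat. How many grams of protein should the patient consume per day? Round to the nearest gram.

Protein energy = 15% × 3229 = 484.35 kcal.
At 4 kcal/g: 484.35 ÷ 4 = 121.0875 g.

121 g/day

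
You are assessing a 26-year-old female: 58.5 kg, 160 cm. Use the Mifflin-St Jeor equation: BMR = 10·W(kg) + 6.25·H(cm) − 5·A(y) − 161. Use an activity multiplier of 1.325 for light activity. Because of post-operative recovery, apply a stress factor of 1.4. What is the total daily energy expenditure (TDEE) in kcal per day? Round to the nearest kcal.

2400 kcal per day

Mifflin-St Jeor (female): BMR = 10(58.5) + 6.25(160) − 5(26) − 161 = 585 + 1000 − 130 − 161 = 1294 kcal/day.
TEE = BMR × activity factor = 1294 × 1.325 = 1714.55 kcal/day.
Apply stress factor: 1714.55 × 1.4 = 2400.37 kcal/day.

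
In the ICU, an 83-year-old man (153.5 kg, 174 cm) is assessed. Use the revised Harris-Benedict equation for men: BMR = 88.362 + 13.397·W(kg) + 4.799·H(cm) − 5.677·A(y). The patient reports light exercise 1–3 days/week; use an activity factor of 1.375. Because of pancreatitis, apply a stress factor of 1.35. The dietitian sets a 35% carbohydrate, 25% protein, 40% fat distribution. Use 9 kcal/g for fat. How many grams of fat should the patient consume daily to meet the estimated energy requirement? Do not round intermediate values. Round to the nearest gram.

Harris-Benedict: BMR = 88.362 + 13.397(153.5) + 4.799(174) − 5.677(83) = 2508.6365 kcal/day.
TEE = 2508.6365 × 1.375 = 3449.3752 kcal/day.
With stress factor 1.35: 3449.3752 × 1.35 = 4656.6565 kcal/day.
Fat energy = 40% × 4656.6565 = 1862.6626 kcal.
Fat = 1862.6626 ÷ 9 kcal/g = 206.9625 g.

207 g/day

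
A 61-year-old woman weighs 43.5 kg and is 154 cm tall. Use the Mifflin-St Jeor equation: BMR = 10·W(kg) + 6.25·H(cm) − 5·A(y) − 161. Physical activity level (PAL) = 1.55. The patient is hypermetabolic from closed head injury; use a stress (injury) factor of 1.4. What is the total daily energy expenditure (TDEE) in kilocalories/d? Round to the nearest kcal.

2021 kilocalories/d

Mifflin-St Jeor (female): BMR = 10(43.5) + 6.25(154) − 5(61) − 161 = 435 + 962.5 − 305 − 161 = 931.5 kcal/day.
TEE = BMR × activity factor = 931.5 × 1.55 = 1443.825 kcal/day.
Apply stress factor: 1443.825 × 1.4 = 2021.355 kcal/day.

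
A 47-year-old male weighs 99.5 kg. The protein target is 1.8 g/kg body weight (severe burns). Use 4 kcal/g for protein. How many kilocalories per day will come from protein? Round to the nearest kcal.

Protein = 1.8 g/kg × 99.5 kg = 179.1 g/day.
Protein energy = 179.1 g × 4 kcal/g = 716.4 kcal/day.

716 kcal/day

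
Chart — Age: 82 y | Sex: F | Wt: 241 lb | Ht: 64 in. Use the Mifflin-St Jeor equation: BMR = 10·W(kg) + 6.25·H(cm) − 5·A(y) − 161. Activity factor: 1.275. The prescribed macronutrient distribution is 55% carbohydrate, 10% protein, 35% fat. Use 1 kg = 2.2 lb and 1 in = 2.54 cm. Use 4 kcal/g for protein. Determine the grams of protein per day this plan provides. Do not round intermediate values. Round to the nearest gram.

Convert to metric: weight = 241 ÷ 2.2 = 109.5455 kg; height = 64 × 2.54 = 162.56 cm.
Mifflin-St Jeor (female): BMR = 10(109.5455) + 6.25(162.56) − 5(82) − 161 = 1095.4545 + 1016 − 410 − 161 = 1540.4545 kcal/day.
TEE = 1540.4545 × 1.275 = 1964.0795 kcal/day.
Protein energy = 10% × 1964.0795 = 196.408 kcal.
Protein = 196.408 ÷ 4 kcal/g = 49.102 g.

49 g/day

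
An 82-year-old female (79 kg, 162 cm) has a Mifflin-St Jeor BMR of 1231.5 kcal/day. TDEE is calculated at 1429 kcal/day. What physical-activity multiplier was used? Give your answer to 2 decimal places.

1.16

Activity factor = TEE ÷ BMR = 1429 ÷ 1231.5 = 1.16.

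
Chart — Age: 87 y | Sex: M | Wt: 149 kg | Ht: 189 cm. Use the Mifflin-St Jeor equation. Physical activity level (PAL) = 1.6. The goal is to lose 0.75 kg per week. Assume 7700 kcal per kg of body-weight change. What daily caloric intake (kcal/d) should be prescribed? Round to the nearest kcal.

Mifflin-St Jeor (male): BMR = 10(149) + 6.25(189) − 5(87) + 5 = 1490 + 1181.25 − 435 + 5 = 2241.25 kcal/day.
TEE = 2241.25 × 1.6 = 3586 kcal/day.
Required daily deficit = 0.75 × 7700 ÷ 7 = 825 kcal/day.
Target intake = 3586 − 825 = 2761 kcal/day.

2761 kcal/d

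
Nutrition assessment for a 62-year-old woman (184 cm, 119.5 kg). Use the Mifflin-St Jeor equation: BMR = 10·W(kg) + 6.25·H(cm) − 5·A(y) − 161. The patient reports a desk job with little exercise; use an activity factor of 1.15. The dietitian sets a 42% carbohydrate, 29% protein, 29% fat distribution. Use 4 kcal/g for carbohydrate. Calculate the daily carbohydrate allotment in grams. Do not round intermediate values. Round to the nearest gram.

Mifflin-St Jeor (female): BMR = 10(119.5) + 6.25(184) − 5(62) − 161 = 1195 + 1150 − 310 − 161 = 1874 kcal/day.
TEE = 1874 × 1.15 = 2155.1 kcal/day.
Carbohydrate energy = 42% × 2155.1 = 905.142 kcal.
Carbohydrate = 905.142 ÷ 4 kcal/g = 226.2855 g.

226 g/day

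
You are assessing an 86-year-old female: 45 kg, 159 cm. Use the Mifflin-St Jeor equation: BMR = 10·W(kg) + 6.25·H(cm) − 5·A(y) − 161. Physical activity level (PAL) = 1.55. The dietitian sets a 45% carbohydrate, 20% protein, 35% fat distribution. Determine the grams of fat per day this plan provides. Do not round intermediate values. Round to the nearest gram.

51 g/day

Mifflin-St Jeor (female): BMR = 10(45) + 6.25(159) − 5(86) − 161 = 450 + 993.75 − 430 − 161 = 852.75 kcal/day.
TEE = 852.75 × 1.55 = 1321.7625 kcal/day.
Fat energy = 35% × 1321.7625 = 462.6169 kcal.
Fat = 462.6169 ÷ 9 kcal/g = 51.4019 g.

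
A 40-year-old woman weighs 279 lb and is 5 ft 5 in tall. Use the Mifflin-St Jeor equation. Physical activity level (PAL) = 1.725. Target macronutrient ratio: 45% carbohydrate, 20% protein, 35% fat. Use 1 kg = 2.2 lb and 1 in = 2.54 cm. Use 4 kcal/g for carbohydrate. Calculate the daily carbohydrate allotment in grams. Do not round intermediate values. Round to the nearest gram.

376 g/day

Convert to metric: weight = 279 ÷ 2.2 = 126.8182 kg; height = (5×12 + 5) × 2.54 = 65 × 2.54 = 165.1 cm.
Mifflin-St Jeor (female): BMR = 10(126.8182) + 6.25(165.1) − 5(40) − 161 = 1268.1818 + 1031.875 − 200 − 161 = 1939.0568 kcal/day.
TEE = 1939.0568 × 1.725 = 3344.873 kcal/day.
Carbohydrate energy = 45% × 3344.873 = 1505.1929 kcal.
Carbohydrate = 1505.1929 ÷ 4 kcal/g = 376.2982 g.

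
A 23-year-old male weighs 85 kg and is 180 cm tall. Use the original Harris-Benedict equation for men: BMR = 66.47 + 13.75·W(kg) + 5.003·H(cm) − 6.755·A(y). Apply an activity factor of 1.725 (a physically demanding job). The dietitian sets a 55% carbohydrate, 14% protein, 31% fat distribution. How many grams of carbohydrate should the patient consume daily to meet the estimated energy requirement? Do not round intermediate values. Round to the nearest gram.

Harris-Benedict: BMR = 66.47 + 13.75(85) + 5.003(180) − 6.755(23) = 1980.395 kcal/day.
TEE = 1980.395 × 1.725 = 3416.1814 kcal/day.
Carbohydrate energy = 55% × 3416.1814 = 1878.8998 kcal.
Carbohydrate = 1878.8998 ÷ 4 kcal/g = 469.7249 g.

470 g/day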